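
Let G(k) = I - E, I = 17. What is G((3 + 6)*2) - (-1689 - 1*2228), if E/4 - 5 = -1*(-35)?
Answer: 3774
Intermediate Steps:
E = 160 (E = 20 + 4*(-1*(-35)) = 20 + 4*35 = 20 + 140 = 160)
G(k) = -143 (G(k) = 17 - 1*160 = 17 - 160 = -143)
G((3 + 6)*2) - (-1689 - 1*2228) = -143 - (-1689 - 1*2228) = -143 - (-1689 - 2228) = -143 - 1*(-3917) = -143 + 3917 = 3774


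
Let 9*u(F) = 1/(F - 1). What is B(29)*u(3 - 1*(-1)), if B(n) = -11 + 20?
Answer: ⅓ ≈ 0.33333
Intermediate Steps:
u(F) = 1/(9*(-1 + F)) (u(F) = 1/(9*(F - 1)) = 1/(9*(-1 + F)))
B(n) = 9
B(29)*u(3 - 1*(-1)) = 9*(1/(9*(-1 + (3 - 1*(-1))))) = 9*(1/(9*(-1 + (3 + 1)))) = 9*(1/(9*(-1 + 4))) = 9*((⅑)/3) = 9*((⅑)*(⅓)) = 9*(1/27) = ⅓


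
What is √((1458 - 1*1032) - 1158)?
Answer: 2*I*√183 ≈ 27.056*I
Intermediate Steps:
√((1458 - 1*1032) - 1158) = √((1458 - 1032) - 1158) = √(426 - 1158) = √(-732) = 2*I*√183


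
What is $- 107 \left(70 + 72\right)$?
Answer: $-15194$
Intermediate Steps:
$- 107 \left(70 + 72\right) = \left(-107\right) 142 = -15194$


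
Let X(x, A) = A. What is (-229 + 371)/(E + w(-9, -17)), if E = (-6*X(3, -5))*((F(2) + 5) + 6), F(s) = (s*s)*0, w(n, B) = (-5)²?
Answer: ⅖ ≈ 0.40000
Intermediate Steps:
w(n, B) = 25
F(s) = 0 (F(s) = s²*0 = 0)
E = 330 (E = (-6*(-5))*((0 + 5) + 6) = 30*(5 + 6) = 30*11 = 330)
(-229 + 371)/(E + w(-9, -17)) = (-229 + 371)/(330 + 25) = 142/355 = 142*(1/355) = ⅖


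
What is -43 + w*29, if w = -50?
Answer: -1493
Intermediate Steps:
-43 + w*29 = -43 - 50*29 = -43 - 1450 = -1493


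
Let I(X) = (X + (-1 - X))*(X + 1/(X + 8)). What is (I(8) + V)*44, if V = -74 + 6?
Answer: -13387/4 ≈ -3346.8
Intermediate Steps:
I(X) = -X - 1/(8 + X) (I(X) = -(X + 1/(8 + X)) = -X - 1/(8 + X))
V = -68
(I(8) + V)*44 = ((-1 - 1*8**2 - 8*8)/(8 + 8) - 68)*44 = ((-1 - 1*64 - 64)/16 - 68)*44 = ((-1 - 64 - 64)/16 - 68)*44 = ((1/16)*(-129) - 68)*44 = (-129/16 - 68)*44 = -1217/16*44 = -13387/4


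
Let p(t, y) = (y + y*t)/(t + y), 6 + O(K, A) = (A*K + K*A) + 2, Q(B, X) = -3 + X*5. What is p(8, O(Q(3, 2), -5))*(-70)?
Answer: -7770/11 ≈ -706.36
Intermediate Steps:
Q(B, X) = -3 + 5*X
O(K, A) = -4 + 2*A*K (O(K, A) = -6 + ((A*K + K*A) + 2) = -6 + ((A*K + A*K) + 2) = -6 + (2*A*K + 2) = -6 + (2 + 2*A*K) = -4 + 2*A*K)
p(t, y) = (y + t*y)/(t + y)
p(8, O(Q(3, 2), -5))*(-70) = ((-4 + 2*(-5)*(-3 + 5*2))*(1 + 8)/(8 + (-4 + 2*(-5)*(-3 + 5*2))))*(-70) = ((-4 + 2*(-5)*(-3 + 10))*9/(8 + (-4 + 2*(-5)*(-3 + 10))))*(-70) = ((-4 + 2*(-5)*7)*9/(8 + (-4 + 2*(-5)*7)))*(-70) = ((-4 - 70)*9/(8 + (-4 - 70)))*(-70) = -74*9/(8 - 74)*(-70) = -74*9/(-66)*(-70) = -74*(-1/66)*9*(-70) = (111/11)*(-70) = -7770/11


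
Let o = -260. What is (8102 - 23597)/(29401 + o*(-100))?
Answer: -5165/18467 ≈ -0.27969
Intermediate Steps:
(8102 - 23597)/(29401 + o*(-100)) = (8102 - 23597)/(29401 - 260*(-100)) = -15495/(29401 + 26000) = -15495/55401 = -15495*1/55401 = -5165/18467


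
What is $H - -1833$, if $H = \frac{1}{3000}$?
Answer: $\frac{5499001}{3000} \approx 1833.0$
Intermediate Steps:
$H = \frac{1}{3000} \approx 0.00033333$
$H - -1833 = \frac{1}{3000} - -1833 = \frac{1}{3000} + 1833 = \frac{5499001}{3000}$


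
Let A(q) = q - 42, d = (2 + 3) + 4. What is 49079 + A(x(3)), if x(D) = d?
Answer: 49046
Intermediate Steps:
d = 9 (d = 5 + 4 = 9)
x(D) = 9
A(q) = -42 + q
49079 + A(x(3)) = 49079 + (-42 + 9) = 49079 - 33 = 49046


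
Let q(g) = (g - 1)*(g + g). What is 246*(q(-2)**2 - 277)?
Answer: -32718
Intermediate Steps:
q(g) = 2*g*(-1 + g) (q(g) = (-1 + g)*(2*g) = 2*g*(-1 + g))
246*(q(-2)**2 - 277) = 246*((2*(-2)*(-1 - 2))**2 - 277) = 246*((2*(-2)*(-3))**2 - 277) = 246*(12**2 - 277) = 246*(144 - 277) = 246*(-133) = -32718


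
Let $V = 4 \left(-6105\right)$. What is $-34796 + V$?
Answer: $-59216$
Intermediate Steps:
$V = -24420$
$-34796 + V = -34796 - 24420 = -59216$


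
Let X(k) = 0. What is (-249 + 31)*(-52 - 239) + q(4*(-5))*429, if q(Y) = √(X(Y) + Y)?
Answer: 63438 + 858*I*√5 ≈ 63438.0 + 1918.5*I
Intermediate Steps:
q(Y) = √Y (q(Y) = √(0 + Y) = √Y)
(-249 + 31)*(-52 - 239) + q(4*(-5))*429 = (-249 + 31)*(-52 - 239) + √(4*(-5))*429 = -218*(-291) + √(-20)*429 = 63438 + (2*I*√5)*429 = 63438 + 858*I*√5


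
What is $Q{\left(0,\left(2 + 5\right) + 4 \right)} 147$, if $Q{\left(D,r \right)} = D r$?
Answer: $0$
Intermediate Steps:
$Q{\left(0,\left(2 + 5\right) + 4 \right)} 147 = 0 \left(\left(2 + 5\right) + 4\right) 147 = 0 \left(7 + 4\right) 147 = 0 \cdot 11 \cdot 147 = 0 \cdot 147 = 0$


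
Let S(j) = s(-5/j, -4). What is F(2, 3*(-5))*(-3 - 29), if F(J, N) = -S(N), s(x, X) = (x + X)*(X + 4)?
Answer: 0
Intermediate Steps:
s(x, X) = (4 + X)*(X + x) (s(x, X) = (X + x)*(4 + X) = (4 + X)*(X + x))
S(j) = 0 (S(j) = (-4)² + 4*(-4) + 4*(-5/j) - (-20)/j = 16 - 16 - 20/j + 20/j = 0)
F(J, N) = 0 (F(J, N) = -1*0 = 0)
F(2, 3*(-5))*(-3 - 29) = 0*(-3 - 29) = 0*(-32) = 0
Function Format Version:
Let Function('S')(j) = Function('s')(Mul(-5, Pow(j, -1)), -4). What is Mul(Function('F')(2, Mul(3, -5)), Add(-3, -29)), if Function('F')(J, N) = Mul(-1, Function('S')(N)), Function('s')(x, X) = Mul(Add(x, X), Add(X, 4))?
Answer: 0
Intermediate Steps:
Function('s')(x, X) = Mul(Add(4, X), Add(X, x)) (Function('s')(x, X) = Mul(Add(X, x), Add(4, X)) = Mul(Add(4, X), Add(X, x)))
Function('S')(j) = 0 (Function('S')(j) = Add(Pow(-4, 2), Mul(4, -4), Mul(4, Mul(-5, Pow(j, -1))), Mul(-4, Mul(-5, Pow(j, -1)))) = Add(16, -16, Mul(-20, Pow(j, -1)), Mul(20, Pow(j, -1))) = 0)
Function('F')(J, N) = 0 (Function('F')(J, N) = Mul(-1, 0) = 0)
Mul(Function('F')(2, Mul(3, -5)), Add(-3, -29)) = Mul(0, Add(-3, -29)) = Mul(0, -32) = 0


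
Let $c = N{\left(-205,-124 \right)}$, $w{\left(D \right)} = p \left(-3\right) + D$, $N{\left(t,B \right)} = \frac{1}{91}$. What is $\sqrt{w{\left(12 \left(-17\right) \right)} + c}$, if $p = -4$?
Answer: $\frac{i \sqrt{1589861}}{91} \approx 13.856 i$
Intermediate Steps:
$N{\left(t,B \right)} = \frac{1}{91}$
$w{\left(D \right)} = 12 + D$ ($w{\left(D \right)} = \left(-4\right) \left(-3\right) + D = 12 + D$)
$c = \frac{1}{91} \approx 0.010989$
$\sqrt{w{\left(12 \left(-17\right) \right)} + c} = \sqrt{\left(12 + 12 \left(-17\right)\right) + \frac{1}{91}} = \sqrt{\left(12 - 204\right) + \frac{1}{91}} = \sqrt{-192 + \frac{1}{91}} = \sqrt{- \frac{17471}{91}} = \frac{i \sqrt{1589861}}{91}$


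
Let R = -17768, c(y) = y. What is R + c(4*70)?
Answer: -17488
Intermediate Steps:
R + c(4*70) = -17768 + 4*70 = -17768 + 280 = -17488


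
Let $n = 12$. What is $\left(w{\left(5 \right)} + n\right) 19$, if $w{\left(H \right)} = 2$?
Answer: $266$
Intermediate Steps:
$\left(w{\left(5 \right)} + n\right) 19 = \left(2 + 12\right) 19 = 14 \cdot 19 = 266$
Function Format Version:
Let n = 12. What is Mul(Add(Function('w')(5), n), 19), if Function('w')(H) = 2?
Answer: 266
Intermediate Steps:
Mul(Add(Function('w')(5), n), 19) = Mul(Add(2, 12), 19) = Mul(14, 19) = 266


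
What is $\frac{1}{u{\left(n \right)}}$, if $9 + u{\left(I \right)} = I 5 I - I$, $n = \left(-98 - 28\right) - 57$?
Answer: $\frac{1}{167619} \approx 5.9659 \cdot 10^{-6}$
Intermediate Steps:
$n = -183$ ($n = -126 - 57 = -183$)
$u{\left(I \right)} = -9 - I + 5 I^{2}$ ($u{\left(I \right)} = -9 + \left(I 5 I - I\right) = -9 + \left(5 I I - I\right) = -9 + \left(5 I^{2} - I\right) = -9 + \left(- I + 5 I^{2}\right) = -9 - I + 5 I^{2}$)
$\frac{1}{u{\left(n \right)}} = \frac{1}{-9 - -183 + 5 \left(-183\right)^{2}} = \frac{1}{-9 + 183 + 5 \cdot 33489} = \frac{1}{-9 + 183 + 167445} = \frac{1}{167619}$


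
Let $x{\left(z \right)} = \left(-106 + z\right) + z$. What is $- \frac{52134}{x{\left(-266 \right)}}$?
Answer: $\frac{26067}{319} \approx 81.715$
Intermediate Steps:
$x{\left(z \right)} = -106 + 2 z$
$- \frac{52134}{x{\left(-266 \right)}} = - \frac{52134}{-106 + 2 \left(-266\right)} = - \frac{52134}{-106 - 532} = - \frac{52134}{-638} = \left(-52134\right) \left(- \frac{1}{638}\right) = \frac{26067}{319}$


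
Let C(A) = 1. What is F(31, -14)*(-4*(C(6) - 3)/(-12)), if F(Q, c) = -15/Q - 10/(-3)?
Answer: -530/279 ≈ -1.8996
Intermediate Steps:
F(Q, c) = 10/3 - 15/Q (F(Q, c) = -15/Q - 10*(-⅓) = -15/Q + 10/3 = 10/3 - 15/Q)
F(31, -14)*(-4*(C(6) - 3)/(-12)) = (10/3 - 15/31)*(-4*(1 - 3)/(-12)) = (10/3 - 15*1/31)*(-(-8)*(-1)/12) = (10/3 - 15/31)*(-4*⅙) = (265/93)*(-⅔) = -530/279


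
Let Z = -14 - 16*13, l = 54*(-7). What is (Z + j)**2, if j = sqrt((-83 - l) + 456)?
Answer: (222 - sqrt(751))**2 ≈ 37867.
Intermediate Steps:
l = -378
j = sqrt(751) (j = sqrt((-83 - 1*(-378)) + 456) = sqrt((-83 + 378) + 456) = sqrt(295 + 456) = sqrt(751) ≈ 27.404)
Z = -222 (Z = -14 - 208 = -222)
(Z + j)**2 = (-222 + sqrt(751))**2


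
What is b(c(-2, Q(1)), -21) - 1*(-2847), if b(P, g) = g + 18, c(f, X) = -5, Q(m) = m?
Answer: 2844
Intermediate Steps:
b(P, g) = 18 + g
b(c(-2, Q(1)), -21) - 1*(-2847) = (18 - 21) - 1*(-2847) = -3 + 2847 = 2844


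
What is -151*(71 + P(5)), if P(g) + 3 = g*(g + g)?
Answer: -17818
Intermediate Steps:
P(g) = -3 + 2*g**2 (P(g) = -3 + g*(g + g) = -3 + g*(2*g) = -3 + 2*g**2)
-151*(71 + P(5)) = -151*(71 + (-3 + 2*5**2)) = -151*(71 + (-3 + 2*25)) = -151*(71 + (-3 + 50)) = -151*(71 + 47) = -151*118 = -17818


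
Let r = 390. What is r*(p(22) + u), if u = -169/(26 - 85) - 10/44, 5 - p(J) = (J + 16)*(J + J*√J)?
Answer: -209666925/649 - 326040*√22 ≈ -1.8523e+6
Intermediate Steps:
p(J) = 5 - (16 + J)*(J + J^(3/2)) (p(J) = 5 - (J + 16)*(J + J*√J) = 5 - (16 + J)*(J + J^(3/2)))
u = 3423/1298 (u = -169/(-59) - 10*1/44 = -169*(-1/59) - 5/22 = 169/59 - 5/22 = 3423/1298 ≈ 2.6371)
r*(p(22) + u) = 390*((5 - 1*22² - 22^(5/2) - 16*22 - 352*√22) + 3423/1298) = 390*((5 - 1*484 - 484*√22 - 352 - 352*√22) + 3423/1298) = 390*((5 - 484 - 484*√22 - 352 - 352*√22) + 3423/1298) = 390*((-831 - 836*√22) + 3423/1298) = 390*(-1075215/1298 - 836*√22) = -209666925/649 - 326040*√22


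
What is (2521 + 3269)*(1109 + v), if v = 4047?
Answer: 29853240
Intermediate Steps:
(2521 + 3269)*(1109 + v) = (2521 + 3269)*(1109 + 4047) = 5790*5156 = 29853240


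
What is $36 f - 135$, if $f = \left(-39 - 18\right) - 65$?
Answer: $-4527$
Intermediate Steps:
$f = -122$ ($f = -57 - 65 = -122$)
$36 f - 135 = 36 \left(-122\right) - 135 = -4392 - 135 = -4527$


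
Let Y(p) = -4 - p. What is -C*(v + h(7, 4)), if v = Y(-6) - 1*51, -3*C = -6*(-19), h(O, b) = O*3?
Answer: -1064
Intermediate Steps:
h(O, b) = 3*O
C = -38 (C = -(-2)*(-19) = -⅓*114 = -38)
v = -49 (v = (-4 - 1*(-6)) - 1*51 = (-4 + 6) - 51 = 2 - 51 = -49)
-C*(v + h(7, 4)) = -(-38)*(-49 + 3*7) = -(-38)*(-49 + 21) = -(-38)*(-28) = -1*1064 = -1064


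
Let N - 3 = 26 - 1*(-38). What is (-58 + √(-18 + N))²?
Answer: 2601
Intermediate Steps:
N = 67 (N = 3 + (26 - 1*(-38)) = 3 + (26 + 38) = 3 + 64 = 67)
(-58 + √(-18 + N))² = (-58 + √(-18 + 67))² = (-58 + √49)² = (-58 + 7)² = (-51)² = 2601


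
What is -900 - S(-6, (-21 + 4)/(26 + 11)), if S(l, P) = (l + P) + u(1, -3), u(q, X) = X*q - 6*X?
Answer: -33616/37 ≈ -908.54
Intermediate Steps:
u(q, X) = -6*X + X*q
S(l, P) = 15 + P + l (S(l, P) = (l + P) - 3*(-6 + 1) = (P + l) - 3*(-5) = (P + l) + 15 = 15 + P + l)
-900 - S(-6, (-21 + 4)/(26 + 11)) = -900 - (15 + (-21 + 4)/(26 + 11) - 6) = -900 - (15 - 17/37 - 6) = -900 - 1*316/37 = -900 - 316/37 = -33616/37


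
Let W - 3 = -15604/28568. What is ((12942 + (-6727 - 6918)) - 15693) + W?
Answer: -117082707/7142 ≈ -16394.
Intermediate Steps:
W = 17525/7142 (W = 3 - 15604/28568 = 3 - 15604*1/28568 = 3 - 3901/7142 = 17525/7142 ≈ 2.4538)
((12942 + (-6727 - 6918)) - 15693) + W = ((12942 + (-6727 - 6918)) - 15693) + 17525/7142 = ((12942 - 13645) - 15693) + 17525/7142 = (-703 - 15693) + 17525/7142 = -16396 + 17525/7142 = -117082707/7142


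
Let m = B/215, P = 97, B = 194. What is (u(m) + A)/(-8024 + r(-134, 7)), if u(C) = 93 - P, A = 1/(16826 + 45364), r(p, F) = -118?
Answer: 248759/506350980 ≈ 0.00049128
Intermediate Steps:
m = 194/215 ≈ 0.90233
A = 1/62190 ≈ 1.6080e-5
u(C) = -4 (u(C) = 93 - 1*97 = 93 - 97 = -4)
(u(m) + A)/(-8024 + r(-134, 7)) = (-4 + 1/62190)/(-8024 - 118) = -248759/62190/(-8142) = -248759/62190*(-1/8142) = 248759/506350980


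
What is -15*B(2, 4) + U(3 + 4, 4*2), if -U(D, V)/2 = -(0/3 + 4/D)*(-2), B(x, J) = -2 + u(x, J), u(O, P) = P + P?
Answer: -646/7 ≈ -92.286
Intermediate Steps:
u(O, P) = 2*P
B(x, J) = -2 + 2*J
U(D, V) = -16/D (U(D, V) = -2*(-(0/3 + 4/D))*(-2) = -2*(-(0*(1/3) + 4/D))*(-2) = -2*(-(0 + 4/D))*(-2) = -2*(-4/D)*(-2) = -16/D)
-15*B(2, 4) + U(3 + 4, 4*2) = -15*(-2 + 2*4) - 16/(3 + 4) = -15*(-2 + 8) - 16/7 = -15*6 - 16*1/7 = -90 - 16/7 = -646/7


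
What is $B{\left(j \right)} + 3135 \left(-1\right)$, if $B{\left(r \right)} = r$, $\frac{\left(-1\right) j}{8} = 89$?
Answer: $-3847$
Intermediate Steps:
$j = -712$ ($j = \left(-8\right) 89 = -712$)
$B{\left(j \right)} + 3135 \left(-1\right) = -712 + 3135 \left(-1\right) = -712 - 3135 = -3847$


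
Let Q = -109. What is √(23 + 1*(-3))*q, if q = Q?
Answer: -218*√5 ≈ -487.46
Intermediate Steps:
q = -109
√(23 + 1*(-3))*q = √(23 + 1*(-3))*(-109) = √(23 - 3)*(-109) = √20*(-109) = (2*√5)*(-109) = -218*√5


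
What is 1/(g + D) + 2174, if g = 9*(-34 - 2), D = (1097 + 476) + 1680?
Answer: 6367647/2929 ≈ 2174.0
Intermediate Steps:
D = 3253 (D = 1573 + 1680 = 3253)
g = -324 (g = 9*(-36) = -324)
1/(g + D) + 2174 = 1/(-324 + 3253) + 2174 = 1/2929 + 2174 = 6367647/2929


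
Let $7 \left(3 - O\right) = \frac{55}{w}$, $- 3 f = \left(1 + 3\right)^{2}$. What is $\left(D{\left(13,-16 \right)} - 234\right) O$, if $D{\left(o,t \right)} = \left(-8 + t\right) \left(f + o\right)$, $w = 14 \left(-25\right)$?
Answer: $- \frac{309529}{245} \approx -1263.4$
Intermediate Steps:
$f = - \frac{16}{3}$ ($f = - \frac{\left(1 + 3\right)^{2}}{3} = - \frac{4^{2}}{3} = \left(- \frac{1}{3}\right) 16 = - \frac{16}{3} \approx -5.3333$)
$w = -350$
$D{\left(o,t \right)} = \left(-8 + t\right) \left(- \frac{16}{3} + o\right)$
$O = \frac{1481}{490}$ ($O = 3 - \frac{55 \frac{1}{-350}}{7} = 3 - \frac{55 \left(- \frac{1}{350}\right)}{7} = 3 - - \frac{11}{490} = 3 + \frac{11}{490} = \frac{1481}{490} \approx 3.0224$)
$\left(D{\left(13,-16 \right)} - 234\right) O = \left(\left(\frac{128}{3} - 104 - - \frac{256}{3} + 13 \left(-16\right)\right) - 234\right) \frac{1481}{490} = \left(\left(\frac{128}{3} - 104 + \frac{256}{3} - 208\right) - 234\right) \frac{1481}{490} = \left(-184 - 234\right) \frac{1481}{490} = \left(-418\right) \frac{1481}{490} = - \frac{309529}{245}$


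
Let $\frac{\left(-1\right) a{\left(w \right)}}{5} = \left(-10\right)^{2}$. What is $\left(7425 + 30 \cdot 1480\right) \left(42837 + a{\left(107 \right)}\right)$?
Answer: $2194115025$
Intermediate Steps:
$a{\left(w \right)} = -500$ ($a{\left(w \right)} = - 5 \left(-10\right)^{2} = \left(-5\right) 100 = -500$)
$\left(7425 + 30 \cdot 1480\right) \left(42837 + a{\left(107 \right)}\right) = \left(7425 + 30 \cdot 1480\right) \left(42837 - 500\right) = \left(7425 + 44400\right) 42337 = 51825 \cdot 42337 = 2194115025$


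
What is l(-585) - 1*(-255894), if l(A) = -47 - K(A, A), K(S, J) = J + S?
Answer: 257017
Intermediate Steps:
l(A) = -47 - 2*A (l(A) = -47 - (A + A) = -47 - 2*A)
l(-585) - 1*(-255894) = (-47 - 2*(-585)) - 1*(-255894) = (-47 + 1170) + 255894 = 1123 + 255894 = 257017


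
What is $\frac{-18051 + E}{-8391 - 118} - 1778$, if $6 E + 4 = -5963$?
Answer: $- \frac{30219913}{17018} \approx -1775.8$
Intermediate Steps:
$E = - \frac{1989}{2}$ ($E = - \frac{2}{3} + \frac{1}{6} \left(-5963\right) = - \frac{2}{3} - \frac{5963}{6} = - \frac{1989}{2} \approx -994.5$)
$\frac{-18051 + E}{-8391 - 118} - 1778 = \frac{-18051 - \frac{1989}{2}}{-8391 - 118} - 1778 = - \frac{38091}{2 \left(-8509\right)} - 1778 = \left(- \frac{38091}{2}\right) \left(- \frac{1}{8509}\right) - 1778 = \frac{38091}{17018} - 1778 = - \frac{30219913}{17018}$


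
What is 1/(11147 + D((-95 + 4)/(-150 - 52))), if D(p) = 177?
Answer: 1/11324 ≈ 8.8308e-5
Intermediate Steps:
1/(11147 + D((-95 + 4)/(-150 - 52))) = 1/(11147 + 177) = 1/11324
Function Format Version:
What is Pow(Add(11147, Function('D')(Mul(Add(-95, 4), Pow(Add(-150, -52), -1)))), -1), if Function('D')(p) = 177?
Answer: Rational(1, 11324) ≈ 8.8308e-5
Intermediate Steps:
Pow(Add(11147, Function('D')(Mul(Add(-95, 4), Pow(Add(-150, -52), -1)))), -1) = Pow(Add(11147, 177), -1) = Pow(11324, -1) = Rational(1, 11324)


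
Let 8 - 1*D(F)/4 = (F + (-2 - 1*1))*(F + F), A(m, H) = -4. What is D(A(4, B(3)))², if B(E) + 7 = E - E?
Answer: 36864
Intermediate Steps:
B(E) = -7 (B(E) = -7 + (E - E) = -7 + 0 = -7)
D(F) = 32 - 8*F*(-3 + F) (D(F) = 32 - 4*(F + (-2 - 1*1))*(F + F) = 32 - 4*(F + (-2 - 1))*2*F = 32 - 4*(F - 3)*2*F = 32 - 4*(-3 + F)*2*F = 32 - 8*F*(-3 + F))
D(A(4, B(3)))² = (32 - 8*(-4)² + 24*(-4))² = (32 - 8*16 - 96)² = (32 - 128 - 96)² = (-192)² = 36864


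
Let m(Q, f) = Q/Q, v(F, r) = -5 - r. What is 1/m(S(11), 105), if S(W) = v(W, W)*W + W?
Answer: 1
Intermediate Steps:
S(W) = W + W*(-5 - W) (S(W) = (-5 - W)*W + W = W*(-5 - W) + W = W + W*(-5 - W))
m(Q, f) = 1
1/m(S(11), 105) = 1/1 = 1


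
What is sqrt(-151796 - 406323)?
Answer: I*sqrt(558119) ≈ 747.07*I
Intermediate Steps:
sqrt(-151796 - 406323) = sqrt(-558119) = I*sqrt(558119)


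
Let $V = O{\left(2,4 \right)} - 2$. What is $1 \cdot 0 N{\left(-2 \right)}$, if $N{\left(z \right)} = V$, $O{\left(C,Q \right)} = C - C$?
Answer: $0$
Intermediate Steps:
$O{\left(C,Q \right)} = 0$
$V = -2$ ($V = 0 - 2 = -2$)
$N{\left(z \right)} = -2$
$1 \cdot 0 N{\left(-2 \right)} = 1 \cdot 0 \left(-2\right) = 0 \left(-2\right) = 0$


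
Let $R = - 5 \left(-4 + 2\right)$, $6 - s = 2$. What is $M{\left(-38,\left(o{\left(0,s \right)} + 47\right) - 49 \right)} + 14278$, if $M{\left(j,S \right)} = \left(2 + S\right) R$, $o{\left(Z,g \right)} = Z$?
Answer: $14278$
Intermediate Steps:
$s = 4$ ($s = 6 - 2 = 4$)
$R = 10$ ($R = \left(-5\right) \left(-2\right) = 10$)
$M{\left(j,S \right)} = 20 + 10 S$ ($M{\left(j,S \right)} = \left(2 + S\right) 10 = 20 + 10 S$)
$M{\left(-38,\left(o{\left(0,s \right)} + 47\right) - 49 \right)} + 14278 = \left(20 + 10 \left(\left(0 + 47\right) - 49\right)\right) + 14278 = \left(20 + 10 \left(47 - 49\right)\right) + 14278 = \left(20 + 10 \left(-2\right)\right) + 14278 = \left(20 - 20\right) + 14278 = 0 + 14278 = 14278$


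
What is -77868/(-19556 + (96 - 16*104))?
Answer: 19467/5281 ≈ 3.6862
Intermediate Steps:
-77868/(-19556 + (96 - 16*104)) = -77868/(-19556 + (96 - 1664)) = -77868/(-19556 - 1568) = -77868/(-21124) = -77868*(-1/21124) = 19467/5281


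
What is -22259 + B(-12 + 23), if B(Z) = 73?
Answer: -22186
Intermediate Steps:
-22259 + B(-12 + 23) = -22259 + 73 = -22186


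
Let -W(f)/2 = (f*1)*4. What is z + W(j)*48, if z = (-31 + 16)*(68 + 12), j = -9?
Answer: 2256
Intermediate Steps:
z = -1200 (z = -15*80 = -1200)
W(f) = -8*f (W(f) = -2*f*1*4 = -2*f*4 = -8*f)
z + W(j)*48 = -1200 - 8*(-9)*48 = -1200 + 72*48 = -1200 + 3456 = 2256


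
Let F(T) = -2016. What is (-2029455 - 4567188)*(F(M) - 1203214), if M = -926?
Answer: 7950472042890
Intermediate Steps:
(-2029455 - 4567188)*(F(M) - 1203214) = (-2029455 - 4567188)*(-2016 - 1203214) = -6596643*(-1205230) = 7950472042890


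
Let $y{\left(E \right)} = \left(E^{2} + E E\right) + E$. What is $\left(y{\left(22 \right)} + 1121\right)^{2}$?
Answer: $4456321$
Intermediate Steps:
$y{\left(E \right)} = E + 2 E^{2}$ ($y{\left(E \right)} = \left(E^{2} + E^{2}\right) + E = 2 E^{2} + E = E + 2 E^{2}$)
$\left(y{\left(22 \right)} + 1121\right)^{2} = \left(22 \left(1 + 2 \cdot 22\right) + 1121\right)^{2} = \left(22 \left(1 + 44\right) + 1121\right)^{2} = \left(22 \cdot 45 + 1121\right)^{2} = \left(990 + 1121\right)^{2} = 2111^{2} = 4456321$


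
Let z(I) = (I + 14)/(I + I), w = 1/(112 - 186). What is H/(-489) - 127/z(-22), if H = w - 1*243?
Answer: -12628969/18093 ≈ -698.00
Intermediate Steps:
w = -1/74 (w = 1/(-74) = -1/74 ≈ -0.013514)
H = -17983/74 (H = -1/74 - 1*243 = -1/74 - 243 = -17983/74 ≈ -243.01)
z(I) = (14 + I)/(2*I) (z(I) = (14 + I)/((2*I)) = (14 + I)*(1/(2*I)) = (14 + I)/(2*I))
H/(-489) - 127/z(-22) = -17983/74/(-489) - 127*(-44/(14 - 22)) = -17983/74*(-1/489) - 127/((½)*(-1/22)*(-8)) = 17983/36186 - 127/2/11 = 17983/36186 - 127*11/2 = 17983/36186 - 1397/2 = -12628969/18093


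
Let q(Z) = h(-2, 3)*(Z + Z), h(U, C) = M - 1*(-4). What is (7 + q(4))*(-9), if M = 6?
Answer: -783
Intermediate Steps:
h(U, C) = 10 (h(U, C) = 6 - 1*(-4) = 6 + 4 = 10)
q(Z) = 20*Z (q(Z) = 10*(Z + Z) = 10*(2*Z) = 20*Z)
(7 + q(4))*(-9) = (7 + 20*4)*(-9) = (7 + 80)*(-9) = 87*(-9) = -783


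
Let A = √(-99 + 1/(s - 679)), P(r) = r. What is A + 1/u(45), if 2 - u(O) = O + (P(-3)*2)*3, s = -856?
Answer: -1/25 + I*√233267810/1535 ≈ -0.04 + 9.9499*I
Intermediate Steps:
u(O) = 20 - O (u(O) = 2 - (O - 3*2*3) = 2 - (O - 6*3) = 2 - (O - 18) = 2 - (-18 + O) = 2 + (18 - O) = 20 - O)
A = I*√233267810/1535 (A = √(-99 + 1/(-856 - 679)) = √(-99 + 1/(-1535)) = √(-99 - 1/1535) = √(-151966/1535) = I*√233267810/1535 ≈ 9.9499*I)
A + 1/u(45) = I*√233267810/1535 + 1/(20 - 1*45) = I*√233267810/1535 + 1/(20 - 45) = I*√233267810/1535 + 1/(-25) = I*√233267810/1535 - 1/25 = -1/25 + I*√233267810/1535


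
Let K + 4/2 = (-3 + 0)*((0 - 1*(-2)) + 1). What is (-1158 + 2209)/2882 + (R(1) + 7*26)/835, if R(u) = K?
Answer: 1370407/2406470 ≈ 0.56947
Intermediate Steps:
K = -11 (K = -2 + (-3 + 0)*((0 - 1*(-2)) + 1) = -2 - 3*((0 + 2) + 1) = -2 - 3*(2 + 1) = -2 - 3*3 = -2 - 9 = -11)
R(u) = -11
(-1158 + 2209)/2882 + (R(1) + 7*26)/835 = (-1158 + 2209)/2882 + (-11 + 7*26)/835 = 1051*(1/2882) + (-11 + 182)*(1/835) = 1051/2882 + 171*(1/835) = 1051/2882 + 171/835 = 1370407/2406470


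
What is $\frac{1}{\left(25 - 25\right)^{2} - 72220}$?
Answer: $- \frac{1}{72220} \approx -1.3847 \cdot 10^{-5}$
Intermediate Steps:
$\frac{1}{\left(25 - 25\right)^{2} - 72220} = \frac{1}{0^{2} - 72220} = \frac{1}{0 - 72220} = \frac{1}{-72220} = - \frac{1}{72220}$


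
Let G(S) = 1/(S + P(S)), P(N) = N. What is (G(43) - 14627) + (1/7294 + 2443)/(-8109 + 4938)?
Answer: -7274082983563/497279391 ≈ -14628.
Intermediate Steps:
G(S) = 1/(2*S) (G(S) = 1/(S + S) = 1/(2*S))
(G(43) - 14627) + (1/7294 + 2443)/(-8109 + 4938) = ((1/2)/43 - 14627) + (1/7294 + 2443)/(-8109 + 4938) = ((1/2)*(1/43) - 14627) + (1/7294 + 2443)/(-3171) = (1/86 - 14627) + (17819243/7294)*(-1/3171) = -1257921/86 - 17819243/23129274 = -7274082983563/497279391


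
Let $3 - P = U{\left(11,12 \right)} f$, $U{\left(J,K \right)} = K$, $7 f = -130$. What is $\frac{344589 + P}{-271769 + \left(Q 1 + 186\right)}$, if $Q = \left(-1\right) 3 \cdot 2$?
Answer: $- \frac{2413704}{1901123} \approx -1.2696$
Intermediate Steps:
$f = - \frac{130}{7}$ ($f = \frac{1}{7} \left(-130\right) = - \frac{130}{7} \approx -18.571$)
$P = \frac{1581}{7}$ ($P = 3 - 12 \left(- \frac{130}{7}\right) = 3 - - \frac{1560}{7} = 3 + \frac{1560}{7} = \frac{1581}{7} \approx 225.86$)
$Q = -6$ ($Q = \left(-3\right) 2 = -6$)
$\frac{344589 + P}{-271769 + \left(Q 1 + 186\right)} = \frac{344589 + \frac{1581}{7}}{-271769 + \left(\left(-6\right) 1 + 186\right)} = \frac{2413704}{7 \left(-271769 + \left(-6 + 186\right)\right)} = \frac{2413704}{7 \left(-271769 + 180\right)} = \frac{2413704}{7 \left(-271589\right)} = \frac{2413704}{7} \left(- \frac{1}{271589}\right) = - \frac{2413704}{1901123}$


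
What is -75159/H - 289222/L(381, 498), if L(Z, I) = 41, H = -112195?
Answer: -32446180771/4599995 ≈ -7053.5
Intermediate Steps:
-75159/H - 289222/L(381, 498) = -75159/(-112195) - 289222/41 = -75159*(-1/112195) - 289222*1/41 = 75159/112195 - 289222/41 = -32446180771/4599995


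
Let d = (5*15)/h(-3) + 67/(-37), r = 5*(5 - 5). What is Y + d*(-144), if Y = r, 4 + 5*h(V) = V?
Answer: 2065536/259 ≈ 7975.0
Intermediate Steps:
h(V) = -4/5 + V/5
r = 0 (r = 5*0 = 0)
Y = 0
d = -14344/259 (d = (5*15)/(-4/5 + (1/5)*(-3)) + 67/(-37) = 75/(-4/5 - 3/5) + 67*(-1/37) = 75/(-7/5) - 67/37 = 75*(-5/7) - 67/37 = -375/7 - 67/37 = -14344/259 ≈ -55.382)
Y + d*(-144) = 0 - 14344/259*(-144) = 0 + 2065536/259 = 2065536/259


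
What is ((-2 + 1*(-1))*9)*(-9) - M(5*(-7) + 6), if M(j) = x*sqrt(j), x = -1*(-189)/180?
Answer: 243 - 21*I*sqrt(29)/20 ≈ 243.0 - 5.6544*I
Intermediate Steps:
x = 21/20 (x = 189*(1/180) = 21/20 ≈ 1.0500)
M(j) = 21*sqrt(j)/20
((-2 + 1*(-1))*9)*(-9) - M(5*(-7) + 6) = ((-2 + 1*(-1))*9)*(-9) - 21*sqrt(5*(-7) + 6)/20 = ((-2 - 1)*9)*(-9) - 21*sqrt(-35 + 6)/20 = -3*9*(-9) - 21*sqrt(-29)/20 = -27*(-9) - 21*I*sqrt(29)/20 = 243 - 21*I*sqrt(29)/20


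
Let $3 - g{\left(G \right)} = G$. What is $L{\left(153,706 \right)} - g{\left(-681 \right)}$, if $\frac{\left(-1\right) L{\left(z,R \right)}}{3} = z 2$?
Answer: $-1602$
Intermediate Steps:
$L{\left(z,R \right)} = - 6 z$ ($L{\left(z,R \right)} = - 3 z 2 = - 3 \cdot 2 z = - 6 z$)
$g{\left(G \right)} = 3 - G$
$L{\left(153,706 \right)} - g{\left(-681 \right)} = \left(-6\right) 153 - \left(3 - -681\right) = -918 - \left(3 + 681\right) = -918 - 684 = -1602$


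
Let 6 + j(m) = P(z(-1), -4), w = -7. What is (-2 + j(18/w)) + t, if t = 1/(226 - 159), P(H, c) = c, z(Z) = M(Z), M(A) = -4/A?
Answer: -803/67 ≈ -11.985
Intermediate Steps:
z(Z) = -4/Z
j(m) = -10 (j(m) = -6 - 4 = -10)
t = 1/67 ≈ 0.014925
(-2 + j(18/w)) + t = (-2 - 10) + 1/67 = -12 + 1/67 = -803/67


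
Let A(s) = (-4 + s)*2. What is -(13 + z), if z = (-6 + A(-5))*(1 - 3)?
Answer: -61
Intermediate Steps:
A(s) = -8 + 2*s
z = 48 (z = (-6 + (-8 + 2*(-5)))*(1 - 3) = (-6 + (-8 - 10))*(-2) = (-6 - 18)*(-2) = -24*(-2) = 48)
-(13 + z) = -(13 + 48) = -1*61 = -61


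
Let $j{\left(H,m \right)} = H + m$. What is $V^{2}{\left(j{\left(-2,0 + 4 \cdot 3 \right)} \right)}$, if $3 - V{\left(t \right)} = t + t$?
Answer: $289$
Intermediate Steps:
$V{\left(t \right)} = 3 - 2 t$ ($V{\left(t \right)} = 3 - \left(t + t\right) = 3 - 2 t$)
$V^{2}{\left(j{\left(-2,0 + 4 \cdot 3 \right)} \right)} = \left(3 - 2 \left(-2 + \left(0 + 4 \cdot 3\right)\right)\right)^{2} = \left(3 - 2 \left(-2 + \left(0 + 12\right)\right)\right)^{2} = \left(3 - 2 \left(-2 + 12\right)\right)^{2} = \left(3 - 20\right)^{2} = \left(-17\right)^{2} = 289$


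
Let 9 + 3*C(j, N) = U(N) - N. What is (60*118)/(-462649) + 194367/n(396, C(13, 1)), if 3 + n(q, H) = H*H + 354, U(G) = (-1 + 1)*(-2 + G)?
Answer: 809290209927/1507773091 ≈ 536.75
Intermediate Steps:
U(G) = 0 (U(G) = 0*(-2 + G) = 0)
C(j, N) = -3 - N/3 (C(j, N) = -3 + (0 - N)/3 = -3 + (-N)/3 = -3 - N/3)
n(q, H) = 351 + H² (n(q, H) = -3 + (H*H + 354) = -3 + (H² + 354) = -3 + (354 + H²) = 351 + H²)
(60*118)/(-462649) + 194367/n(396, C(13, 1)) = (60*118)/(-462649) + 194367/(351 + (-3 - ⅓*1)²) = 7080*(-1/462649) + 194367/(351 + (-3 - ⅓)²) = -7080/462649 + 194367/(351 + (-10/3)²) = -7080/462649 + 194367/(351 + 100/9) = -7080/462649 + 194367/(3259/9) = -7080/462649 + 194367*(9/3259) = -7080/462649 + 1749303/3259 = 809290209927/1507773091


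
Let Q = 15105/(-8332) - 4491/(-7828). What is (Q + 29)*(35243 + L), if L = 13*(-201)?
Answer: 3692576103580/4076431 ≈ 9.0584e+5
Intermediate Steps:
L = -2613
Q = -5051433/4076431 (Q = 15105*(-1/8332) - 4491*(-1/7828) = -15105/8332 + 4491/7828 = -5051433/4076431 ≈ -1.2392)
(Q + 29)*(35243 + L) = (-5051433/4076431 + 29)*(35243 - 2613) = (113165066/4076431)*32630 = 3692576103580/4076431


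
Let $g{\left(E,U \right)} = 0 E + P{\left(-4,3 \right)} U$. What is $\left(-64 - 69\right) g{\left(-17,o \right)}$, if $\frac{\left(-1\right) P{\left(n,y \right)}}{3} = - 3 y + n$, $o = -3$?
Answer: $15561$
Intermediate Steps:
$P{\left(n,y \right)} = - 3 n + 9 y$ ($P{\left(n,y \right)} = - 3 \left(- 3 y + n\right) = - 3 \left(n - 3 y\right) = - 3 n + 9 y$)
$g{\left(E,U \right)} = 39 U$ ($g{\left(E,U \right)} = 0 E + \left(\left(-3\right) \left(-4\right) + 9 \cdot 3\right) U = 0 + \left(12 + 27\right) U = 0 + 39 U = 39 U$)
$\left(-64 - 69\right) g{\left(-17,o \right)} = \left(-64 - 69\right) 39 \left(-3\right) = \left(-133\right) \left(-117\right) = 15561$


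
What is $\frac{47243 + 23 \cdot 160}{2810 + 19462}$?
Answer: $\frac{50923}{22272} \approx 2.2864$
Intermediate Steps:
$\frac{47243 + 23 \cdot 160}{2810 + 19462} = \frac{47243 + 3680}{22272} = 50923 \cdot \frac{1}{22272} = \frac{50923}{22272}$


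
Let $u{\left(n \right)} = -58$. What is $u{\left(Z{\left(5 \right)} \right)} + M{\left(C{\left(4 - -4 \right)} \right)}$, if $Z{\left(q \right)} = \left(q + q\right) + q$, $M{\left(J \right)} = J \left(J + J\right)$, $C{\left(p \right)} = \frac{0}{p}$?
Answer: $-58$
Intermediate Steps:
$C{\left(p \right)} = 0$
$M{\left(J \right)} = 2 J^{2}$ ($M{\left(J \right)} = J 2 J = 2 J^{2}$)
$Z{\left(q \right)} = 3 q$ ($Z{\left(q \right)} = 2 q + q = 3 q$)
$u{\left(Z{\left(5 \right)} \right)} + M{\left(C{\left(4 - -4 \right)} \right)} = -58 + 2 \cdot 0^{2} = -58 + 2 \cdot 0 = -58 + 0 = -58$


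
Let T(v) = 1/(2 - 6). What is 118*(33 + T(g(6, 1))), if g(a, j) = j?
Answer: 7729/2 ≈ 3864.5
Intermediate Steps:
T(v) = -1/4 (T(v) = 1/(-4) = -1/4)
118*(33 + T(g(6, 1))) = 118*(33 - 1/4) = 118*(131/4) = 7729/2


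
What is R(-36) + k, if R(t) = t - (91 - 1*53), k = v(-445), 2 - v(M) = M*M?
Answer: -198097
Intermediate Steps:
v(M) = 2 - M² (v(M) = 2 - M*M = 2 - M²)
k = -198023 (k = 2 - 1*(-445)² = 2 - 1*198025 = 2 - 198025 = -198023)
R(t) = -38 + t (R(t) = t - (91 - 53) = t - 1*38 = t - 38 = -38 + t)
R(-36) + k = (-38 - 36) - 198023 = -74 - 198023 = -198097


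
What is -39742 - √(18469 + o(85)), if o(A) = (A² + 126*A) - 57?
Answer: -39742 - √36347 ≈ -39933.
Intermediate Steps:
o(A) = -57 + A² + 126*A
-39742 - √(18469 + o(85)) = -39742 - √(18469 + (-57 + 85² + 126*85)) = -39742 - √(18469 + (-57 + 7225 + 10710)) = -39742 - √(18469 + 17878) = -39742 - √36347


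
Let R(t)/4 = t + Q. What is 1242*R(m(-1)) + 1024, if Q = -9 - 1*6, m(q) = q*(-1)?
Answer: -68528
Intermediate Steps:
m(q) = -q
Q = -15 (Q = -9 - 6 = -15)
R(t) = -60 + 4*t (R(t) = 4*(t - 15) = 4*(-15 + t) = -60 + 4*t)
1242*R(m(-1)) + 1024 = 1242*(-60 + 4*(-1*(-1))) + 1024 = 1242*(-60 + 4*1) + 1024 = 1242*(-60 + 4) + 1024 = 1242*(-56) + 1024 = -69552 + 1024 = -68528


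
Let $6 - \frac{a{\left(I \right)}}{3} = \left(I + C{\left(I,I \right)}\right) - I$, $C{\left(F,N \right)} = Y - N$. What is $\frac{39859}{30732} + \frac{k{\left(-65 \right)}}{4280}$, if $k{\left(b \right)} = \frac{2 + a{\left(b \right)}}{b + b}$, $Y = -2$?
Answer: $\frac{426591179}{328832400} \approx 1.2973$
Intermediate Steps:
$C{\left(F,N \right)} = -2 - N$
$a{\left(I \right)} = 24 + 3 I$ ($a{\left(I \right)} = 18 - 3 \left(\left(I - \left(2 + I\right)\right) - I\right) = 18 - 3 \left(-2 - I\right) = 18 + \left(6 + 3 I\right) = 24 + 3 I$)
$k{\left(b \right)} = \frac{26 + 3 b}{2 b}$ ($k{\left(b \right)} = \frac{2 + \left(24 + 3 b\right)}{b + b} = \frac{26 + 3 b}{2 b}$)
$\frac{39859}{30732} + \frac{k{\left(-65 \right)}}{4280} = \frac{39859}{30732} + \frac{\frac{3}{2} + \frac{13}{-65}}{4280} = 39859 \cdot \frac{1}{30732} + \left(\frac{3}{2} + 13 \left(- \frac{1}{65}\right)\right) \frac{1}{4280} = \frac{39859}{30732} + \left(\frac{3}{2} - \frac{1}{5}\right) \frac{1}{4280} = \frac{39859}{30732} + \frac{13}{10} \cdot \frac{1}{4280} = \frac{39859}{30732} + \frac{13}{42800} = \frac{426591179}{328832400}$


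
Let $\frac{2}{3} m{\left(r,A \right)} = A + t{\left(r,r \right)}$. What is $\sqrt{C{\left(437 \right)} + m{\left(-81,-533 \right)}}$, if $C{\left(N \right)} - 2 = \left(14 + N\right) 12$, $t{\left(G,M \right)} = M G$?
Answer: $2 \sqrt{3614} \approx 120.23$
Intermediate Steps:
$t{\left(G,M \right)} = G M$
$m{\left(r,A \right)} = \frac{3 A}{2} + \frac{3 r^{2}}{2}$ ($m{\left(r,A \right)} = \frac{3 \left(A + r r\right)}{2} = \frac{3 \left(A + r^{2}\right)}{2} = \frac{3 A}{2} + \frac{3 r^{2}}{2}$)
$C{\left(N \right)} = 170 + 12 N$ ($C{\left(N \right)} = 2 + \left(14 + N\right) 12 = 2 + \left(168 + 12 N\right) = 170 + 12 N$)
$\sqrt{C{\left(437 \right)} + m{\left(-81,-533 \right)}} = \sqrt{\left(170 + 12 \cdot 437\right) + \left(\frac{3}{2} \left(-533\right) + \frac{3 \left(-81\right)^{2}}{2}\right)} = \sqrt{\left(170 + 5244\right) + \left(- \frac{1599}{2} + \frac{3}{2} \cdot 6561\right)} = \sqrt{5414 + \left(- \frac{1599}{2} + \frac{19683}{2}\right)} = \sqrt{5414 + 9042} = \sqrt{14456} = 2 \sqrt{3614}$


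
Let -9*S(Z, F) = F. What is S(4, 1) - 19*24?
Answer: -4105/9 ≈ -456.11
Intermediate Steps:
S(Z, F) = -F/9
S(4, 1) - 19*24 = -1/9*1 - 19*24 = -1/9 - 456 = -4105/9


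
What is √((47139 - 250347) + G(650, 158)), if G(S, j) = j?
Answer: 5*I*√8122 ≈ 450.61*I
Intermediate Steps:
√((47139 - 250347) + G(650, 158)) = √((47139 - 250347) + 158) = √(-203208 + 158) = √(-203050) = 5*I*√8122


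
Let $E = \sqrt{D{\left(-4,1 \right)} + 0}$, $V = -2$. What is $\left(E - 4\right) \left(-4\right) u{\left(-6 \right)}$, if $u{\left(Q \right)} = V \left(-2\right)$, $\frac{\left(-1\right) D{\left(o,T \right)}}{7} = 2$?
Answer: $64 - 16 i \sqrt{14} \approx 64.0 - 59.867 i$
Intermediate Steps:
$D{\left(o,T \right)} = -14$ ($D{\left(o,T \right)} = \left(-7\right) 2 = -14$)
$u{\left(Q \right)} = 4$ ($u{\left(Q \right)} = \left(-2\right) \left(-2\right) = 4$)
$E = i \sqrt{14}$ ($E = \sqrt{-14 + 0} = \sqrt{-14} = i \sqrt{14} \approx 3.7417 i$)
$\left(E - 4\right) \left(-4\right) u{\left(-6 \right)} = \left(i \sqrt{14} - 4\right) \left(-4\right) 4 = \left(-4 + i \sqrt{14}\right) \left(-4\right) 4 = \left(16 - 4 i \sqrt{14}\right) 4 = 64 - 16 i \sqrt{14}$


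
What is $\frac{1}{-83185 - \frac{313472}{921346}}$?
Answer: $- \frac{460673}{38321240241} \approx -1.2021 \cdot 10^{-5}$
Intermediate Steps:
$\frac{1}{-83185 - \frac{313472}{921346}} = \frac{1}{-83185 - \frac{156736}{460673}} = \frac{1}{- \frac{38321240241}{460673}} = - \frac{460673}{38321240241}$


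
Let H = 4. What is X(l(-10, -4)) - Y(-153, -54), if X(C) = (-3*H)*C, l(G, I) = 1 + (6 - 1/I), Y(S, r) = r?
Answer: -33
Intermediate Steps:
l(G, I) = 7 - 1/I
X(C) = -12*C (X(C) = (-3*4)*C = -12*C)
X(l(-10, -4)) - Y(-153, -54) = -12*(7 - 1/(-4)) - 1*(-54) = -12*(7 - 1*(-¼)) + 54 = -12*(7 + ¼) + 54 = -12*29/4 + 54 = -87 + 54 = -33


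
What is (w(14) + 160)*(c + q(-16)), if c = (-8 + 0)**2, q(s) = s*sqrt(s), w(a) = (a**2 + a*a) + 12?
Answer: 36096 - 36096*I ≈ 36096.0 - 36096.0*I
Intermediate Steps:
w(a) = 12 + 2*a**2 (w(a) = (a**2 + a**2) + 12 = 2*a**2 + 12 = 12 + 2*a**2)
q(s) = s**(3/2)
c = 64 (c = (-8)**2 = 64)
(w(14) + 160)*(c + q(-16)) = ((12 + 2*14**2) + 160)*(64 + (-16)**(3/2)) = ((12 + 2*196) + 160)*(64 - 64*I) = ((12 + 392) + 160)*(64 - 64*I) = (404 + 160)*(64 - 64*I) = 564*(64 - 64*I) = 36096 - 36096*I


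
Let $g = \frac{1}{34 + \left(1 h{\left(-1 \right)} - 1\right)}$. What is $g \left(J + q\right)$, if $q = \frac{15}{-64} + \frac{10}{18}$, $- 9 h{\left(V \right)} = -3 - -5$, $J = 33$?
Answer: $\frac{19193}{18880} \approx 1.0166$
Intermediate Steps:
$h{\left(V \right)} = - \frac{2}{9}$ ($h{\left(V \right)} = - \frac{-3 - -5}{9} = - \frac{-3 + 5}{9} = \left(- \frac{1}{9}\right) 2 = - \frac{2}{9}$)
$q = \frac{185}{576}$ ($q = 15 \left(- \frac{1}{64}\right) + 10 \cdot \frac{1}{18} = - \frac{15}{64} + \frac{5}{9} = \frac{185}{576} \approx 0.32118$)
$g = \frac{9}{295}$ ($g = \frac{1}{34 + \left(1 \left(- \frac{2}{9}\right) - 1\right)} = \frac{1}{34 - \frac{11}{9}} = \frac{1}{\frac{295}{9}} = \frac{9}{295} \approx 0.030508$)
$g \left(J + q\right) = \frac{9 \left(33 + \frac{185}{576}\right)}{295} = \frac{9}{295} \cdot \frac{19193}{576} = \frac{19193}{18880}$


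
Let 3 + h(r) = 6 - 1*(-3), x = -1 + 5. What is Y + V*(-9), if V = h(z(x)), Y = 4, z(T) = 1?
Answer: -50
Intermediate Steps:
x = 4
h(r) = 6 (h(r) = -3 + (6 - 1*(-3)) = -3 + (6 + 3) = -3 + 9 = 6)
V = 6
Y + V*(-9) = 4 + 6*(-9) = 4 - 54 = -50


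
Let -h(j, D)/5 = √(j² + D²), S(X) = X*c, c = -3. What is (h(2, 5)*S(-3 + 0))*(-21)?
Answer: 945*√29 ≈ 5089.0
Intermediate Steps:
S(X) = -3*X (S(X) = X*(-3) = -3*X)
h(j, D) = -5*√(D² + j²) (h(j, D) = -5*√(j² + D²) = -5*√(D² + j²))
(h(2, 5)*S(-3 + 0))*(-21) = ((-5*√(5² + 2²))*(-3*(-3 + 0)))*(-21) = ((-5*√(25 + 4))*(-3*(-3)))*(-21) = (-5*√29*9)*(-21) = -45*√29*(-21) = 945*√29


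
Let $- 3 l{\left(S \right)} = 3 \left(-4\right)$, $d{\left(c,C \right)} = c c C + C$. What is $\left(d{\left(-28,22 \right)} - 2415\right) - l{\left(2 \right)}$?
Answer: $14851$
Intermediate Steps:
$d{\left(c,C \right)} = C + C c^{2}$ ($d{\left(c,C \right)} = c^{2} C + C = C c^{2} + C = C + C c^{2}$)
$l{\left(S \right)} = 4$ ($l{\left(S \right)} = - \frac{3 \left(-4\right)}{3} = \left(- \frac{1}{3}\right) \left(-12\right) = 4$)
$\left(d{\left(-28,22 \right)} - 2415\right) - l{\left(2 \right)} = \left(22 \left(1 + \left(-28\right)^{2}\right) - 2415\right) - 4 = \left(22 \left(1 + 784\right) - 2415\right) - 4 = \left(22 \cdot 785 - 2415\right) - 4 = \left(17270 - 2415\right) - 4 = 14855 - 4 = 14851$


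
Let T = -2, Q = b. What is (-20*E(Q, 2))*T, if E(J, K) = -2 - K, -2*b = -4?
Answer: -160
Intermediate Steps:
b = 2 (b = -½*(-4) = 2)
Q = 2
(-20*E(Q, 2))*T = -20*(-2 - 1*2)*(-2) = -20*(-2 - 2)*(-2) = -20*(-4)*(-2) = 80*(-2) = -160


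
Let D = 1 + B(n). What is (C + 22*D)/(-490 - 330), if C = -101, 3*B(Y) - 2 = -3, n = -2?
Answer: 259/2460 ≈ 0.10528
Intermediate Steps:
B(Y) = -⅓ (B(Y) = ⅔ + (⅓)*(-3) = ⅔ - 1 = -⅓)
D = ⅔ (D = 1 - ⅓ = ⅔ ≈ 0.66667)
(C + 22*D)/(-490 - 330) = (-101 + 22*(⅔))/(-490 - 330) = (-101 + 44/3)/(-820) = -259/3*(-1/820) = 259/2460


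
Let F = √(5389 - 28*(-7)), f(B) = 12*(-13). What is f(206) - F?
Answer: -156 - √5585 ≈ -230.73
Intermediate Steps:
f(B) = -156
F = √5585 (F = √(5389 + 196) = √5585 ≈ 74.733)
f(206) - F = -156 - √5585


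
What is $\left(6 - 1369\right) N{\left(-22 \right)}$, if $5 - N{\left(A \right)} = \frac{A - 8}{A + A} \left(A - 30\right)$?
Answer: $- \frac{606535}{11} \approx -55140.0$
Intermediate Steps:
$N{\left(A \right)} = 5 - \frac{\left(-30 + A\right) \left(-8 + A\right)}{2 A}$ ($N{\left(A \right)} = 5 - \frac{A - 8}{A + A} \left(A - 30\right) = 5 - \frac{-8 + A}{2 A} \left(-30 + A\right) = 5 - \frac{\left(-30 + A\right) \left(-8 + A\right)}{2 A}$)
$\left(6 - 1369\right) N{\left(-22 \right)} = \left(6 - 1369\right) \left(24 - \frac{120}{-22} - -11\right) = - 1363 \left(24 - - \frac{60}{11} + 11\right) = - 1363 \left(24 + \frac{60}{11} + 11\right) = \left(-1363\right) \frac{445}{11} = - \frac{606535}{11}$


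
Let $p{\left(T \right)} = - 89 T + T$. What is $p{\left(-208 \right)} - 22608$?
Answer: $-4304$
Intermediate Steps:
$p{\left(T \right)} = - 88 T$
$p{\left(-208 \right)} - 22608 = \left(-88\right) \left(-208\right) - 22608 = 18304 - 22608 = -4304$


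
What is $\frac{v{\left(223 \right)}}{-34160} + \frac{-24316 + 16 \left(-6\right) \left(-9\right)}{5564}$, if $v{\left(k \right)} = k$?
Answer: $- \frac{15430021}{3655120} \approx -4.2215$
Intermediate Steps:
$\frac{v{\left(223 \right)}}{-34160} + \frac{-24316 + 16 \left(-6\right) \left(-9\right)}{5564} = \frac{223}{-34160} + \frac{-24316 + 16 \left(-6\right) \left(-9\right)}{5564} = 223 \left(- \frac{1}{34160}\right) + \left(-24316 - -864\right) \frac{1}{5564} = - \frac{223}{34160} + \left(-24316 + 864\right) \frac{1}{5564} = - \frac{223}{34160} - \frac{451}{107} = - \frac{15430021}{3655120}$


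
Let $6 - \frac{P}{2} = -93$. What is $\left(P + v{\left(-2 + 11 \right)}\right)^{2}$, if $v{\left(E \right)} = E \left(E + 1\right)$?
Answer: $82944$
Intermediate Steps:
$P = 198$ ($P = 12 - -186 = 12 + 186 = 198$)
$v{\left(E \right)} = E \left(1 + E\right)$
$\left(P + v{\left(-2 + 11 \right)}\right)^{2} = \left(198 + \left(-2 + 11\right) \left(1 + \left(-2 + 11\right)\right)\right)^{2} = \left(198 + 9 \left(1 + 9\right)\right)^{2} = \left(198 + 9 \cdot 10\right)^{2} = \left(198 + 90\right)^{2} = 288^{2} = 82944$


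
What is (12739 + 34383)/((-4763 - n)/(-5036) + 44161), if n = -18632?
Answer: 237306392/222380927 ≈ 1.0671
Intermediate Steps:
(12739 + 34383)/((-4763 - n)/(-5036) + 44161) = (12739 + 34383)/((-4763 - 1*(-18632))/(-5036) + 44161) = 47122/((-4763 + 18632)*(-1/5036) + 44161) = 47122/(13869*(-1/5036) + 44161) = 47122/(-13869/5036 + 44161) = 47122/(222380927/5036) = 47122*(5036/222380927) = 237306392/222380927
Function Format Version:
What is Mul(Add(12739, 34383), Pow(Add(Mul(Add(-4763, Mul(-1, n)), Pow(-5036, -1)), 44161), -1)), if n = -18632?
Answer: Rational(237306392, 222380927) ≈ 1.0671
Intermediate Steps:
Mul(Add(12739, 34383), Pow(Add(Mul(Add(-4763, Mul(-1, n)), Pow(-5036, -1)), 44161), -1)) = Mul(Add(12739, 34383), Pow(Add(Mul(Add(-4763, Mul(-1, -18632)), Pow(-5036, -1)), 44161), -1)) = Mul(47122, Pow(Add(Mul(Add(-4763, 18632), Rational(-1, 5036)), 44161), -1)) = Mul(47122, Pow(Add(Mul(13869, Rational(-1, 5036)), 44161), -1)) = Mul(47122, Pow(Add(Rational(-13869, 5036), 44161), -1)) = Mul(47122, Pow(Rational(222380927, 5036), -1)) = Mul(47122, Rational(5036, 222380927)) = Rational(237306392, 222380927)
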